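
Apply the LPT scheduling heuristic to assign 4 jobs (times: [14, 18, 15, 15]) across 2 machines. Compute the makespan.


Sort jobs in decreasing order (LPT): [18, 15, 15, 14]
Assign each job to the least loaded machine:
  Machine 1: jobs [18, 14], load = 32
  Machine 2: jobs [15, 15], load = 30
Makespan = max load = 32

32


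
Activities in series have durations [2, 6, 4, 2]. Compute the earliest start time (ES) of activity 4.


Activity 4 starts after activities 1 through 3 complete.
Predecessor durations: [2, 6, 4]
ES = 2 + 6 + 4 = 12

12


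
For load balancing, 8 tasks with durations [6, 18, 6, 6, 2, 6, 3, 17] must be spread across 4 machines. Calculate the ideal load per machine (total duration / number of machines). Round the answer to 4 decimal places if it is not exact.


Total processing time = 6 + 18 + 6 + 6 + 2 + 6 + 3 + 17 = 64
Number of machines = 4
Ideal balanced load = 64 / 4 = 16.0

16.0


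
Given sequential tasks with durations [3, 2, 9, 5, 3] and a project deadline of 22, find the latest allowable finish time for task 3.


LF(activity 3) = deadline - sum of successor durations
Successors: activities 4 through 5 with durations [5, 3]
Sum of successor durations = 8
LF = 22 - 8 = 14

14


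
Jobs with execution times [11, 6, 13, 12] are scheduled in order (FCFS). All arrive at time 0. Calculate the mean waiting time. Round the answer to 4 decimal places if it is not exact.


FCFS order (as given): [11, 6, 13, 12]
Waiting times:
  Job 1: wait = 0
  Job 2: wait = 11
  Job 3: wait = 17
  Job 4: wait = 30
Sum of waiting times = 58
Average waiting time = 58/4 = 14.5

14.5


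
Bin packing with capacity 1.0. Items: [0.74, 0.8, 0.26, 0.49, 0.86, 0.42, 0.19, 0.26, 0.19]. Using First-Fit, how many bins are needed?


Place items sequentially using First-Fit:
  Item 0.74 -> new Bin 1
  Item 0.8 -> new Bin 2
  Item 0.26 -> Bin 1 (now 1.0)
  Item 0.49 -> new Bin 3
  Item 0.86 -> new Bin 4
  Item 0.42 -> Bin 3 (now 0.91)
  Item 0.19 -> Bin 2 (now 0.99)
  Item 0.26 -> new Bin 5
  Item 0.19 -> Bin 5 (now 0.45)
Total bins used = 5

5


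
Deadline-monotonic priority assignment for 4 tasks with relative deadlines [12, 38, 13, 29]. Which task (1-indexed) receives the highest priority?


Sort tasks by relative deadline (ascending):
  Task 1: deadline = 12
  Task 3: deadline = 13
  Task 4: deadline = 29
  Task 2: deadline = 38
Priority order (highest first): [1, 3, 4, 2]
Highest priority task = 1

1


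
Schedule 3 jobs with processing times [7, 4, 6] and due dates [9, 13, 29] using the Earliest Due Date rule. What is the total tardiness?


Sort by due date (EDD order): [(7, 9), (4, 13), (6, 29)]
Compute completion times and tardiness:
  Job 1: p=7, d=9, C=7, tardiness=max(0,7-9)=0
  Job 2: p=4, d=13, C=11, tardiness=max(0,11-13)=0
  Job 3: p=6, d=29, C=17, tardiness=max(0,17-29)=0
Total tardiness = 0

0


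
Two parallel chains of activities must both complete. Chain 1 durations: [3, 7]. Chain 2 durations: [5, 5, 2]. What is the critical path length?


Path A total = 3 + 7 = 10
Path B total = 5 + 5 + 2 = 12
Critical path = longest path = max(10, 12) = 12

12


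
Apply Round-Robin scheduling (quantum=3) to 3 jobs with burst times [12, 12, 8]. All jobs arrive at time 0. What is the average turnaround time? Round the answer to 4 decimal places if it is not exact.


Time quantum = 3
Execution trace:
  J1 runs 3 units, time = 3
  J2 runs 3 units, time = 6
  J3 runs 3 units, time = 9
  J1 runs 3 units, time = 12
  J2 runs 3 units, time = 15
  J3 runs 3 units, time = 18
  J1 runs 3 units, time = 21
  J2 runs 3 units, time = 24
  J3 runs 2 units, time = 26
  J1 runs 3 units, time = 29
  J2 runs 3 units, time = 32
Finish times: [29, 32, 26]
Average turnaround = 87/3 = 29.0

29.0


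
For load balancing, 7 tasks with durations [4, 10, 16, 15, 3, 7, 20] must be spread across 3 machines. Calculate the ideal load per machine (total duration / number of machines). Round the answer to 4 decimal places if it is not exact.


Total processing time = 4 + 10 + 16 + 15 + 3 + 7 + 20 = 75
Number of machines = 3
Ideal balanced load = 75 / 3 = 25.0

25.0


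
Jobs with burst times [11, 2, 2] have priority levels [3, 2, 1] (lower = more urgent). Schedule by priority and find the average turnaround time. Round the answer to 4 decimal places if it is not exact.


Sort by priority (ascending = highest first):
Order: [(1, 2), (2, 2), (3, 11)]
Completion times:
  Priority 1, burst=2, C=2
  Priority 2, burst=2, C=4
  Priority 3, burst=11, C=15
Average turnaround = 21/3 = 7.0

7.0


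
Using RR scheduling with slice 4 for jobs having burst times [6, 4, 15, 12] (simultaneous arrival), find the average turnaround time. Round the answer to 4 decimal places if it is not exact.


Time quantum = 4
Execution trace:
  J1 runs 4 units, time = 4
  J2 runs 4 units, time = 8
  J3 runs 4 units, time = 12
  J4 runs 4 units, time = 16
  J1 runs 2 units, time = 18
  J3 runs 4 units, time = 22
  J4 runs 4 units, time = 26
  J3 runs 4 units, time = 30
  J4 runs 4 units, time = 34
  J3 runs 3 units, time = 37
Finish times: [18, 8, 37, 34]
Average turnaround = 97/4 = 24.25

24.25


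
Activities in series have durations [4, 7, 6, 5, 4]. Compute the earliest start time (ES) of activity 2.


Activity 2 starts after activities 1 through 1 complete.
Predecessor durations: [4]
ES = 4 = 4

4


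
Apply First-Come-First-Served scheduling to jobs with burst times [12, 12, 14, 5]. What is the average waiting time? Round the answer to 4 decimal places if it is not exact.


FCFS order (as given): [12, 12, 14, 5]
Waiting times:
  Job 1: wait = 0
  Job 2: wait = 12
  Job 3: wait = 24
  Job 4: wait = 38
Sum of waiting times = 74
Average waiting time = 74/4 = 18.5

18.5


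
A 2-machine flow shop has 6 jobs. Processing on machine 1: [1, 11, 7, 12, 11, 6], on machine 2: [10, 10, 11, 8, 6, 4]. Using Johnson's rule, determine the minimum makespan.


Apply Johnson's rule:
  Group 1 (a <= b): [(1, 1, 10), (3, 7, 11)]
  Group 2 (a > b): [(2, 11, 10), (4, 12, 8), (5, 11, 6), (6, 6, 4)]
Optimal job order: [1, 3, 2, 4, 5, 6]
Schedule:
  Job 1: M1 done at 1, M2 done at 11
  Job 3: M1 done at 8, M2 done at 22
  Job 2: M1 done at 19, M2 done at 32
  Job 4: M1 done at 31, M2 done at 40
  Job 5: M1 done at 42, M2 done at 48
  Job 6: M1 done at 48, M2 done at 52
Makespan = 52

52


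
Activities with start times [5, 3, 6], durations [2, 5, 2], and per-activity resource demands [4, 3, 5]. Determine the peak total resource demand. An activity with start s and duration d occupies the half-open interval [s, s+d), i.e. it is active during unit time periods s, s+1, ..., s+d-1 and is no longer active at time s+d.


Each activity i is active on [start_i, start_i + duration_i).
Compute total resource usage per time slot:
  t=0: active resources = [], total = 0
  t=1: active resources = [], total = 0
  t=2: active resources = [], total = 0
  t=3: active resources = [3], total = 3
  t=4: active resources = [3], total = 3
  t=5: active resources = [4, 3], total = 7
  t=6: active resources = [4, 3, 5], total = 12
  t=7: active resources = [3, 5], total = 8
Peak resource demand = 12

12


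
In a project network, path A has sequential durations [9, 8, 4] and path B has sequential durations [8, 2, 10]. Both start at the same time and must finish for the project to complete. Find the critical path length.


Path A total = 9 + 8 + 4 = 21
Path B total = 8 + 2 + 10 = 20
Critical path = longest path = max(21, 20) = 21

21


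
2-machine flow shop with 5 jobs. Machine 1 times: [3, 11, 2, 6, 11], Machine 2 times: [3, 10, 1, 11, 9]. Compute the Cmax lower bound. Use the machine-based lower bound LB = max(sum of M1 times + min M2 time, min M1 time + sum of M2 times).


LB1 = sum(M1 times) + min(M2 times) = 33 + 1 = 34
LB2 = min(M1 times) + sum(M2 times) = 2 + 34 = 36
Lower bound = max(LB1, LB2) = max(34, 36) = 36

36


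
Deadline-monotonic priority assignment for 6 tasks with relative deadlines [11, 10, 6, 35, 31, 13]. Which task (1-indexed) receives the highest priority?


Sort tasks by relative deadline (ascending):
  Task 3: deadline = 6
  Task 2: deadline = 10
  Task 1: deadline = 11
  Task 6: deadline = 13
  Task 5: deadline = 31
  Task 4: deadline = 35
Priority order (highest first): [3, 2, 1, 6, 5, 4]
Highest priority task = 3

3


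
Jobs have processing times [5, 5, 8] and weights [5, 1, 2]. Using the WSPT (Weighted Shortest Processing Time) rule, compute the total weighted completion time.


Compute p/w ratios and sort ascending (WSPT): [(5, 5), (8, 2), (5, 1)]
Compute weighted completion times:
  Job (p=5,w=5): C=5, w*C=5*5=25
  Job (p=8,w=2): C=13, w*C=2*13=26
  Job (p=5,w=1): C=18, w*C=1*18=18
Total weighted completion time = 69

69


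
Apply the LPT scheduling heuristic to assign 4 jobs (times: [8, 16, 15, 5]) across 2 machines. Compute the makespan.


Sort jobs in decreasing order (LPT): [16, 15, 8, 5]
Assign each job to the least loaded machine:
  Machine 1: jobs [16, 5], load = 21
  Machine 2: jobs [15, 8], load = 23
Makespan = max load = 23

23


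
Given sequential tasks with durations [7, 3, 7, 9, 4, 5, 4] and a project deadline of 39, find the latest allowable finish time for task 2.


LF(activity 2) = deadline - sum of successor durations
Successors: activities 3 through 7 with durations [7, 9, 4, 5, 4]
Sum of successor durations = 29
LF = 39 - 29 = 10

10


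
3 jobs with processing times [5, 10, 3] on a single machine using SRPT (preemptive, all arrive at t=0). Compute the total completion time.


Since all jobs arrive at t=0, SRPT equals SPT ordering.
SPT order: [3, 5, 10]
Completion times:
  Job 1: p=3, C=3
  Job 2: p=5, C=8
  Job 3: p=10, C=18
Total completion time = 3 + 8 + 18 = 29

29


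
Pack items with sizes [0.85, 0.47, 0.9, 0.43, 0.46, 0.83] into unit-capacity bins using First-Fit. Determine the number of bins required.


Place items sequentially using First-Fit:
  Item 0.85 -> new Bin 1
  Item 0.47 -> new Bin 2
  Item 0.9 -> new Bin 3
  Item 0.43 -> Bin 2 (now 0.9)
  Item 0.46 -> new Bin 4
  Item 0.83 -> new Bin 5
Total bins used = 5

5


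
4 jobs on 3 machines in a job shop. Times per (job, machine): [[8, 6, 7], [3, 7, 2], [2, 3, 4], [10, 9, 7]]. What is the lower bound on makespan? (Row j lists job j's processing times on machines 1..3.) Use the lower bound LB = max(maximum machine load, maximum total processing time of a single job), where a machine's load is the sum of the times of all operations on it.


Machine loads:
  Machine 1: 8 + 3 + 2 + 10 = 23
  Machine 2: 6 + 7 + 3 + 9 = 25
  Machine 3: 7 + 2 + 4 + 7 = 20
Max machine load = 25
Job totals:
  Job 1: 21
  Job 2: 12
  Job 3: 9
  Job 4: 26
Max job total = 26
Lower bound = max(25, 26) = 26

26


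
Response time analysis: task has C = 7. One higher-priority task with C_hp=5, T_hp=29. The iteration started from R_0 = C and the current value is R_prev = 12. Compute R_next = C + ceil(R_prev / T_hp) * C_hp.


R_next = C + ceil(R_prev / T_hp) * C_hp
ceil(12 / 29) = ceil(0.4138) = 1
Interference = 1 * 5 = 5
R_next = 7 + 5 = 12
R_next = R_prev, so the iteration has converged (response time = 12).

12


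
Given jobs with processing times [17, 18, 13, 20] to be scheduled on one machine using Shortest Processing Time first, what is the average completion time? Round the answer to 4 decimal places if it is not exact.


Sort jobs by processing time (SPT order): [13, 17, 18, 20]
Compute completion times sequentially:
  Job 1: processing = 13, completes at 13
  Job 2: processing = 17, completes at 30
  Job 3: processing = 18, completes at 48
  Job 4: processing = 20, completes at 68
Sum of completion times = 159
Average completion time = 159/4 = 39.75

39.75


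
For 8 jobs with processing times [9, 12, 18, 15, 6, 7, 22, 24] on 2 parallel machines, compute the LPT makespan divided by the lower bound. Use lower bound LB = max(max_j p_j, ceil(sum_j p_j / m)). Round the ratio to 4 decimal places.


LPT order: [24, 22, 18, 15, 12, 9, 7, 6]
Machine loads after assignment: [57, 56]
LPT makespan = 57
Lower bound = max(max_job, ceil(total/2)) = max(24, 57) = 57
Ratio = 57 / 57 = 1.0

1.0


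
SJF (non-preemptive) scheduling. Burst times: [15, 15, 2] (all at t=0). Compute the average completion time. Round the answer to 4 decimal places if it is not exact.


SJF order (ascending): [2, 15, 15]
Completion times:
  Job 1: burst=2, C=2
  Job 2: burst=15, C=17
  Job 3: burst=15, C=32
Average completion = 51/3 = 17.0

17.0


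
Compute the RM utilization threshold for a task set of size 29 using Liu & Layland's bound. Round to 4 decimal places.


Compute 2^(1/29) = 1.0241895602
Subtract 1: 1.0241895602 - 1 = 0.0241895602
Multiply by n: 29 * 0.0241895602 = 0.7014972458
Round to 4 dp: 0.7015

0.7015


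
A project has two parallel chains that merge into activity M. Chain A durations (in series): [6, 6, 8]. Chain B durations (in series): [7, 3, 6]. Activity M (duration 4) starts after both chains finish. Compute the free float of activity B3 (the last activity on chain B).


ES(B3) = sum of predecessors on chain B = 10
EF(B3) = ES + duration = 10 + 6 = 16
Successor of B3 is M. ES(M) = max(sum(A), sum(B)) = max(20, 16) = 20
Free float = ES(successor) - EF(current) = 20 - 16 = 4

4


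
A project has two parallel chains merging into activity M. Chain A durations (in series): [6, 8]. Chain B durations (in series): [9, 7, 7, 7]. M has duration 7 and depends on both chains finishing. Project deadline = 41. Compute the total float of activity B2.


Forward pass: ES(B2) = sum of predecessors on chain B = 9
EF = ES + duration = 9 + 7 = 16
Backward pass: LF(M) = deadline = 41; LS(M) = 41 - 7 = 34
LF(B2) = LS(M) - sum(successors on chain B) = 34 - 14 = 20
LS = LF - duration = 20 - 7 = 13
Total float = LS - ES = 13 - 9 = 4

4


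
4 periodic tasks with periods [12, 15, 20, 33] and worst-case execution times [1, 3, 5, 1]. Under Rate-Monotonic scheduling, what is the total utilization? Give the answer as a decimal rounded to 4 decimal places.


Compute individual utilizations (exact fractions):
  Task 1: C/T = 1/12 (approx. 0.0833)
  Task 2: C/T = 3/15 = 1/5 (approx. 0.2)
  Task 3: C/T = 5/20 = 1/4 (approx. 0.25)
  Task 4: C/T = 1/33 (approx. 0.0303)
Total utilization U = 1/12 + 1/5 + 1/4 + 1/33 = 31/55
Rounded to 4 decimal places: U = 0.5636
RM (Liu & Layland) bound for 4 tasks = 0.756828; compare with U = 31/55 (approx. 0.563636)
U <= bound, so schedulable by RM sufficient condition.

0.5636


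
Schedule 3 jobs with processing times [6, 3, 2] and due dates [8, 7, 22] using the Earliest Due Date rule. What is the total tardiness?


Sort by due date (EDD order): [(3, 7), (6, 8), (2, 22)]
Compute completion times and tardiness:
  Job 1: p=3, d=7, C=3, tardiness=max(0,3-7)=0
  Job 2: p=6, d=8, C=9, tardiness=max(0,9-8)=1
  Job 3: p=2, d=22, C=11, tardiness=max(0,11-22)=0
Total tardiness = 1

1


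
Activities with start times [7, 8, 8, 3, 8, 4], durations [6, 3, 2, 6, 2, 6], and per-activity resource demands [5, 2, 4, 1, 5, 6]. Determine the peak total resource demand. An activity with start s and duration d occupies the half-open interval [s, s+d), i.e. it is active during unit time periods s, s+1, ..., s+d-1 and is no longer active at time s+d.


Each activity i is active on [start_i, start_i + duration_i).
Compute total resource usage per time slot:
  t=0: active resources = [], total = 0
  t=1: active resources = [], total = 0
  t=2: active resources = [], total = 0
  t=3: active resources = [1], total = 1
  t=4: active resources = [1, 6], total = 7
  t=5: active resources = [1, 6], total = 7
  t=6: active resources = [1, 6], total = 7
  t=7: active resources = [5, 1, 6], total = 12
  t=8: active resources = [5, 2, 4, 1, 5, 6], total = 23
  t=9: active resources = [5, 2, 4, 5, 6], total = 22
  t=10: active resources = [5, 2], total = 7
  t=11: active resources = [5], total = 5
  t=12: active resources = [5], total = 5
Peak resource demand = 23

23


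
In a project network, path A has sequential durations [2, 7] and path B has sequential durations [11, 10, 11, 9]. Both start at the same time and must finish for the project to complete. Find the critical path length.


Path A total = 2 + 7 = 9
Path B total = 11 + 10 + 11 + 9 = 41
Critical path = longest path = max(9, 41) = 41

41


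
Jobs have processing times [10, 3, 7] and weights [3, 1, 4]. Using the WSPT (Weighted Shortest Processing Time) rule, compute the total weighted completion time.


Compute p/w ratios and sort ascending (WSPT): [(7, 4), (3, 1), (10, 3)]
Compute weighted completion times:
  Job (p=7,w=4): C=7, w*C=4*7=28
  Job (p=3,w=1): C=10, w*C=1*10=10
  Job (p=10,w=3): C=20, w*C=3*20=60
Total weighted completion time = 98

98


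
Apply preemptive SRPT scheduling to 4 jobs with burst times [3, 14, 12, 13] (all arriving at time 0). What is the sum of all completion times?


Since all jobs arrive at t=0, SRPT equals SPT ordering.
SPT order: [3, 12, 13, 14]
Completion times:
  Job 1: p=3, C=3
  Job 2: p=12, C=15
  Job 3: p=13, C=28
  Job 4: p=14, C=42
Total completion time = 3 + 15 + 28 + 42 = 88

88


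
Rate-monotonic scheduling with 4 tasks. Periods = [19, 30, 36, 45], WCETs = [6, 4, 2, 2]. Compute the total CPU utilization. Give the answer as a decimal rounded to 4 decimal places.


Compute individual utilizations (exact fractions):
  Task 1: C/T = 6/19 (approx. 0.3158)
  Task 2: C/T = 4/30 = 2/15 (approx. 0.1333)
  Task 3: C/T = 2/36 = 1/18 (approx. 0.0556)
  Task 4: C/T = 2/45 (approx. 0.0444)
Total utilization U = 6/19 + 2/15 + 1/18 + 2/45 = 313/570
Rounded to 4 decimal places: U = 0.5491
RM (Liu & Layland) bound for 4 tasks = 0.756828; compare with U = 313/570 (approx. 0.549123)
U <= bound, so schedulable by RM sufficient condition.

0.5491


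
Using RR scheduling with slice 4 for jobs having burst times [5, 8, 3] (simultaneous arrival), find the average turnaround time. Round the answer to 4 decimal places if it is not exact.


Time quantum = 4
Execution trace:
  J1 runs 4 units, time = 4
  J2 runs 4 units, time = 8
  J3 runs 3 units, time = 11
  J1 runs 1 units, time = 12
  J2 runs 4 units, time = 16
Finish times: [12, 16, 11]
Average turnaround = 39/3 = 13.0

13.0


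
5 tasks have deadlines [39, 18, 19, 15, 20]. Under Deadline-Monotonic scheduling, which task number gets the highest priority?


Sort tasks by relative deadline (ascending):
  Task 4: deadline = 15
  Task 2: deadline = 18
  Task 3: deadline = 19
  Task 5: deadline = 20
  Task 1: deadline = 39
Priority order (highest first): [4, 2, 3, 5, 1]
Highest priority task = 4

4


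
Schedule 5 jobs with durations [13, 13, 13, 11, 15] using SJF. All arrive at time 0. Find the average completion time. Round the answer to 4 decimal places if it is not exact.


SJF order (ascending): [11, 13, 13, 13, 15]
Completion times:
  Job 1: burst=11, C=11
  Job 2: burst=13, C=24
  Job 3: burst=13, C=37
  Job 4: burst=13, C=50
  Job 5: burst=15, C=65
Average completion = 187/5 = 37.4

37.4


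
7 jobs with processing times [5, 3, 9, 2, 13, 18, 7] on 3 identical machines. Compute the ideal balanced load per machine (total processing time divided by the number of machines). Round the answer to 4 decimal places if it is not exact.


Total processing time = 5 + 3 + 9 + 2 + 13 + 18 + 7 = 57
Number of machines = 3
Ideal balanced load = 57 / 3 = 19.0

19.0


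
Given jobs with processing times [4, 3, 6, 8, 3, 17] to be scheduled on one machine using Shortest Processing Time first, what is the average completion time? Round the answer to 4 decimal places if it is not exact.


Sort jobs by processing time (SPT order): [3, 3, 4, 6, 8, 17]
Compute completion times sequentially:
  Job 1: processing = 3, completes at 3
  Job 2: processing = 3, completes at 6
  Job 3: processing = 4, completes at 10
  Job 4: processing = 6, completes at 16
  Job 5: processing = 8, completes at 24
  Job 6: processing = 17, completes at 41
Sum of completion times = 100
Average completion time = 100/6 = 16.6667

16.6667


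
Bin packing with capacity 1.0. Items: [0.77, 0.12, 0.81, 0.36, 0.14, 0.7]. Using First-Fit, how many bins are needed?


Place items sequentially using First-Fit:
  Item 0.77 -> new Bin 1
  Item 0.12 -> Bin 1 (now 0.89)
  Item 0.81 -> new Bin 2
  Item 0.36 -> new Bin 3
  Item 0.14 -> Bin 2 (now 0.95)
  Item 0.7 -> new Bin 4
Total bins used = 4

4


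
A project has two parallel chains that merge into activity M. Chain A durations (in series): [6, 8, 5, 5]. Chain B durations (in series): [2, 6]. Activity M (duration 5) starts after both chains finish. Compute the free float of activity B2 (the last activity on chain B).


ES(B2) = sum of predecessors on chain B = 2
EF(B2) = ES + duration = 2 + 6 = 8
Successor of B2 is M. ES(M) = max(sum(A), sum(B)) = max(24, 8) = 24
Free float = ES(successor) - EF(current) = 24 - 8 = 16

16


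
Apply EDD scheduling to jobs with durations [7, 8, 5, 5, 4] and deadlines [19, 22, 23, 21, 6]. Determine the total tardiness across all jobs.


Sort by due date (EDD order): [(4, 6), (7, 19), (5, 21), (8, 22), (5, 23)]
Compute completion times and tardiness:
  Job 1: p=4, d=6, C=4, tardiness=max(0,4-6)=0
  Job 2: p=7, d=19, C=11, tardiness=max(0,11-19)=0
  Job 3: p=5, d=21, C=16, tardiness=max(0,16-21)=0
  Job 4: p=8, d=22, C=24, tardiness=max(0,24-22)=2
  Job 5: p=5, d=23, C=29, tardiness=max(0,29-23)=6
Total tardiness = 8

8


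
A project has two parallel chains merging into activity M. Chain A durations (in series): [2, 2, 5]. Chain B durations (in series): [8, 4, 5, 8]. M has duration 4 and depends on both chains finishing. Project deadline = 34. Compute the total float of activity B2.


Forward pass: ES(B2) = sum of predecessors on chain B = 8
EF = ES + duration = 8 + 4 = 12
Backward pass: LF(M) = deadline = 34; LS(M) = 34 - 4 = 30
LF(B2) = LS(M) - sum(successors on chain B) = 30 - 13 = 17
LS = LF - duration = 17 - 4 = 13
Total float = LS - ES = 13 - 8 = 5

5


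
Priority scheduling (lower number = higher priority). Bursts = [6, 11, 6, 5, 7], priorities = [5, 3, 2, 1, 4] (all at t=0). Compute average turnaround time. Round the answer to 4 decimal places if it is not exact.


Sort by priority (ascending = highest first):
Order: [(1, 5), (2, 6), (3, 11), (4, 7), (5, 6)]
Completion times:
  Priority 1, burst=5, C=5
  Priority 2, burst=6, C=11
  Priority 3, burst=11, C=22
  Priority 4, burst=7, C=29
  Priority 5, burst=6, C=35
Average turnaround = 102/5 = 20.4

20.4


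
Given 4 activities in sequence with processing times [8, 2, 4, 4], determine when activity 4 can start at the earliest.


Activity 4 starts after activities 1 through 3 complete.
Predecessor durations: [8, 2, 4]
ES = 8 + 2 + 4 = 14

14


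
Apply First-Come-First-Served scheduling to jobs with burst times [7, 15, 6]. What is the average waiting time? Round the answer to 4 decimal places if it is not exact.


FCFS order (as given): [7, 15, 6]
Waiting times:
  Job 1: wait = 0
  Job 2: wait = 7
  Job 3: wait = 22
Sum of waiting times = 29
Average waiting time = 29/3 = 9.6667

9.6667


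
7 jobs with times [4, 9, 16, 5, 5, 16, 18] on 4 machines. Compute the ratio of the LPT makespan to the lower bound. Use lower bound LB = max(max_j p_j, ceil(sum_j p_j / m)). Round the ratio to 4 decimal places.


LPT order: [18, 16, 16, 9, 5, 5, 4]
Machine loads after assignment: [18, 20, 16, 19]
LPT makespan = 20
Lower bound = max(max_job, ceil(total/4)) = max(18, 19) = 19
Ratio = 20 / 19 = 1.0526

1.0526


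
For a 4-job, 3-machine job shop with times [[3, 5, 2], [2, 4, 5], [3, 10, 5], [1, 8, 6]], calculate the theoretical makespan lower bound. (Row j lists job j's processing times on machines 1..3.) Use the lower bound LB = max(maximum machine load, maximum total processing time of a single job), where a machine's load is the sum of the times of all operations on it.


Machine loads:
  Machine 1: 3 + 2 + 3 + 1 = 9
  Machine 2: 5 + 4 + 10 + 8 = 27
  Machine 3: 2 + 5 + 5 + 6 = 18
Max machine load = 27
Job totals:
  Job 1: 10
  Job 2: 11
  Job 3: 18
  Job 4: 15
Max job total = 18
Lower bound = max(27, 18) = 27

27


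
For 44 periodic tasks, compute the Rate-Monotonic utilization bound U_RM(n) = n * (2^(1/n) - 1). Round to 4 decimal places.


Compute 2^(1/44) = 1.0158780831
Subtract 1: 1.0158780831 - 1 = 0.0158780831
Multiply by n: 44 * 0.0158780831 = 0.6986356564
Round to 4 dp: 0.6986

0.6986


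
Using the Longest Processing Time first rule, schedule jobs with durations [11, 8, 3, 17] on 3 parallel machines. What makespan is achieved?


Sort jobs in decreasing order (LPT): [17, 11, 8, 3]
Assign each job to the least loaded machine:
  Machine 1: jobs [17], load = 17
  Machine 2: jobs [11], load = 11
  Machine 3: jobs [8, 3], load = 11
Makespan = max load = 17

17


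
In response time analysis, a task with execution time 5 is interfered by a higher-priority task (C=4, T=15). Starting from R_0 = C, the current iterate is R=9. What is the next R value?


R_next = C + ceil(R_prev / T_hp) * C_hp
ceil(9 / 15) = ceil(0.6) = 1
Interference = 1 * 4 = 4
R_next = 5 + 4 = 9
R_next = R_prev, so the iteration has converged (response time = 9).

9


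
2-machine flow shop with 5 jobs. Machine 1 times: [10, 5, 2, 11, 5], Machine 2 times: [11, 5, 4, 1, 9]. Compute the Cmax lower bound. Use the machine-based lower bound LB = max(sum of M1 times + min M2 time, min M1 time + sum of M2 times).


LB1 = sum(M1 times) + min(M2 times) = 33 + 1 = 34
LB2 = min(M1 times) + sum(M2 times) = 2 + 30 = 32
Lower bound = max(LB1, LB2) = max(34, 32) = 34

34


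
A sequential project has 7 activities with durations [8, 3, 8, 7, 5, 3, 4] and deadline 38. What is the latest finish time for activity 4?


LF(activity 4) = deadline - sum of successor durations
Successors: activities 5 through 7 with durations [5, 3, 4]
Sum of successor durations = 12
LF = 38 - 12 = 26

26


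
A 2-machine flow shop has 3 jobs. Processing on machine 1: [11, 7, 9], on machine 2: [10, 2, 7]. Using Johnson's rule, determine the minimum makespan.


Apply Johnson's rule:
  Group 1 (a <= b): []
  Group 2 (a > b): [(1, 11, 10), (3, 9, 7), (2, 7, 2)]
Optimal job order: [1, 3, 2]
Schedule:
  Job 1: M1 done at 11, M2 done at 21
  Job 3: M1 done at 20, M2 done at 28
  Job 2: M1 done at 27, M2 done at 30
Makespan = 30

30


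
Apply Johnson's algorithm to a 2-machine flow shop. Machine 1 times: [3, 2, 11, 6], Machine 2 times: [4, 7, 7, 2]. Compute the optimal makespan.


Apply Johnson's rule:
  Group 1 (a <= b): [(2, 2, 7), (1, 3, 4)]
  Group 2 (a > b): [(3, 11, 7), (4, 6, 2)]
Optimal job order: [2, 1, 3, 4]
Schedule:
  Job 2: M1 done at 2, M2 done at 9
  Job 1: M1 done at 5, M2 done at 13
  Job 3: M1 done at 16, M2 done at 23
  Job 4: M1 done at 22, M2 done at 25
Makespan = 25

25


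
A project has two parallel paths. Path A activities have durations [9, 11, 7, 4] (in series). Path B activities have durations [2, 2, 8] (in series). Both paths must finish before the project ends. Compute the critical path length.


Path A total = 9 + 11 + 7 + 4 = 31
Path B total = 2 + 2 + 8 = 12
Critical path = longest path = max(31, 12) = 31

31


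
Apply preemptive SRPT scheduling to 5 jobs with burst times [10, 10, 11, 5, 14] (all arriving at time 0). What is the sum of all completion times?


Since all jobs arrive at t=0, SRPT equals SPT ordering.
SPT order: [5, 10, 10, 11, 14]
Completion times:
  Job 1: p=5, C=5
  Job 2: p=10, C=15
  Job 3: p=10, C=25
  Job 4: p=11, C=36
  Job 5: p=14, C=50
Total completion time = 5 + 15 + 25 + 36 + 50 = 131

131


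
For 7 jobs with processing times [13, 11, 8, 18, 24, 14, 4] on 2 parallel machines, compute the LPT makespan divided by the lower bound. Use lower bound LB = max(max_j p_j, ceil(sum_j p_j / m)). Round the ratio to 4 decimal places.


LPT order: [24, 18, 14, 13, 11, 8, 4]
Machine loads after assignment: [45, 47]
LPT makespan = 47
Lower bound = max(max_job, ceil(total/2)) = max(24, 46) = 46
Ratio = 47 / 46 = 1.0217

1.0217


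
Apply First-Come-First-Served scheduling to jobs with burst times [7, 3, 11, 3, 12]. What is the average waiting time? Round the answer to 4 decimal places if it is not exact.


FCFS order (as given): [7, 3, 11, 3, 12]
Waiting times:
  Job 1: wait = 0
  Job 2: wait = 7
  Job 3: wait = 10
  Job 4: wait = 21
  Job 5: wait = 24
Sum of waiting times = 62
Average waiting time = 62/5 = 12.4

12.4


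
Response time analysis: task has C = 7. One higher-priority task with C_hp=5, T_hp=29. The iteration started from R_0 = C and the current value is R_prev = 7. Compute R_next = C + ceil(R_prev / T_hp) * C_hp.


R_next = C + ceil(R_prev / T_hp) * C_hp
ceil(7 / 29) = ceil(0.2414) = 1
Interference = 1 * 5 = 5
R_next = 7 + 5 = 12

12


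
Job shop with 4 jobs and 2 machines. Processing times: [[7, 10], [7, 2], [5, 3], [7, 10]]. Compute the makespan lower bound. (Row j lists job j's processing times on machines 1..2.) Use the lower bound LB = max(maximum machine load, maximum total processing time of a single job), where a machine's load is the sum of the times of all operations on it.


Machine loads:
  Machine 1: 7 + 7 + 5 + 7 = 26
  Machine 2: 10 + 2 + 3 + 10 = 25
Max machine load = 26
Job totals:
  Job 1: 17
  Job 2: 9
  Job 3: 8
  Job 4: 17
Max job total = 17
Lower bound = max(26, 17) = 26

26


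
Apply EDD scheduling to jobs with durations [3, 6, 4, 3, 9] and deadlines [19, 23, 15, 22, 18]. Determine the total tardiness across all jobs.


Sort by due date (EDD order): [(4, 15), (9, 18), (3, 19), (3, 22), (6, 23)]
Compute completion times and tardiness:
  Job 1: p=4, d=15, C=4, tardiness=max(0,4-15)=0
  Job 2: p=9, d=18, C=13, tardiness=max(0,13-18)=0
  Job 3: p=3, d=19, C=16, tardiness=max(0,16-19)=0
  Job 4: p=3, d=22, C=19, tardiness=max(0,19-22)=0
  Job 5: p=6, d=23, C=25, tardiness=max(0,25-23)=2
Total tardiness = 2

2


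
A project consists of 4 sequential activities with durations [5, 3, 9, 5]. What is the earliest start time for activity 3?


Activity 3 starts after activities 1 through 2 complete.
Predecessor durations: [5, 3]
ES = 5 + 3 = 8

8


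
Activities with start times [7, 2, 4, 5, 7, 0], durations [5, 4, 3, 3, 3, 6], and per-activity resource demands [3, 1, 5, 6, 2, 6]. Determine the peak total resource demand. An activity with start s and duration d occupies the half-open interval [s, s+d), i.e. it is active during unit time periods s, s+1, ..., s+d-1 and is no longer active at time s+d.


Each activity i is active on [start_i, start_i + duration_i).
Compute total resource usage per time slot:
  t=0: active resources = [6], total = 6
  t=1: active resources = [6], total = 6
  t=2: active resources = [1, 6], total = 7
  t=3: active resources = [1, 6], total = 7
  t=4: active resources = [1, 5, 6], total = 12
  t=5: active resources = [1, 5, 6, 6], total = 18
  t=6: active resources = [5, 6], total = 11
  t=7: active resources = [3, 6, 2], total = 11
  t=8: active resources = [3, 2], total = 5
  t=9: active resources = [3, 2], total = 5
  t=10: active resources = [3], total = 3
  t=11: active resources = [3], total = 3
Peak resource demand = 18

18


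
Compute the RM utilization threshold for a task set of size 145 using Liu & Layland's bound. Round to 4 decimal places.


Compute 2^(1/145) = 1.0047917694
Subtract 1: 1.0047917694 - 1 = 0.0047917694
Multiply by n: 145 * 0.0047917694 = 0.6948065630
Round to 4 dp: 0.6948

0.6948


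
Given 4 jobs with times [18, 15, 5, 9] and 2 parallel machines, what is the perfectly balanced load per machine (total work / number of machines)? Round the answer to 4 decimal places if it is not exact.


Total processing time = 18 + 15 + 5 + 9 = 47
Number of machines = 2
Ideal balanced load = 47 / 2 = 23.5

23.5


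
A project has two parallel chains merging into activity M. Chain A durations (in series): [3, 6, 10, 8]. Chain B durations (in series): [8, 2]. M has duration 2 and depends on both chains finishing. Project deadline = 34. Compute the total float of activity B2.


Forward pass: ES(B2) = sum of predecessors on chain B = 8
EF = ES + duration = 8 + 2 = 10
Backward pass: LF(M) = deadline = 34; LS(M) = 34 - 2 = 32
LF(B2) = LS(M) - sum(successors on chain B) = 32 - 0 = 32
LS = LF - duration = 32 - 2 = 30
Total float = LS - ES = 30 - 8 = 22

22


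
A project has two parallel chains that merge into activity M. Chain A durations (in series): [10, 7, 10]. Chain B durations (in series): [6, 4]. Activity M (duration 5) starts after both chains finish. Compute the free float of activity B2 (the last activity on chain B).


ES(B2) = sum of predecessors on chain B = 6
EF(B2) = ES + duration = 6 + 4 = 10
Successor of B2 is M. ES(M) = max(sum(A), sum(B)) = max(27, 10) = 27
Free float = ES(successor) - EF(current) = 27 - 10 = 17

17


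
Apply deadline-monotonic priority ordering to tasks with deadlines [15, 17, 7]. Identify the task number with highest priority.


Sort tasks by relative deadline (ascending):
  Task 3: deadline = 7
  Task 1: deadline = 15
  Task 2: deadline = 17
Priority order (highest first): [3, 1, 2]
Highest priority task = 3

3


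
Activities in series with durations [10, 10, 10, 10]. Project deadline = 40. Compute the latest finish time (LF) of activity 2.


LF(activity 2) = deadline - sum of successor durations
Successors: activities 3 through 4 with durations [10, 10]
Sum of successor durations = 20
LF = 40 - 20 = 20

20


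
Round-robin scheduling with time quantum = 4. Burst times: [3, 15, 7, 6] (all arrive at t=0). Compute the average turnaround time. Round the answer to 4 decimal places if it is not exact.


Time quantum = 4
Execution trace:
  J1 runs 3 units, time = 3
  J2 runs 4 units, time = 7
  J3 runs 4 units, time = 11
  J4 runs 4 units, time = 15
  J2 runs 4 units, time = 19
  J3 runs 3 units, time = 22
  J4 runs 2 units, time = 24
  J2 runs 4 units, time = 28
  J2 runs 3 units, time = 31
Finish times: [3, 31, 22, 24]
Average turnaround = 80/4 = 20.0

20.0


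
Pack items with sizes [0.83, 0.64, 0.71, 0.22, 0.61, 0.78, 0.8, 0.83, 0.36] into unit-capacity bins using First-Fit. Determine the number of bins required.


Place items sequentially using First-Fit:
  Item 0.83 -> new Bin 1
  Item 0.64 -> new Bin 2
  Item 0.71 -> new Bin 3
  Item 0.22 -> Bin 2 (now 0.86)
  Item 0.61 -> new Bin 4
  Item 0.78 -> new Bin 5
  Item 0.8 -> new Bin 6
  Item 0.83 -> new Bin 7
  Item 0.36 -> Bin 4 (now 0.97)
Total bins used = 7

7


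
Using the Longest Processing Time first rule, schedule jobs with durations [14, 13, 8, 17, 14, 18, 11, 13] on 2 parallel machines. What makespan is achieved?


Sort jobs in decreasing order (LPT): [18, 17, 14, 14, 13, 13, 11, 8]
Assign each job to the least loaded machine:
  Machine 1: jobs [18, 14, 13, 8], load = 53
  Machine 2: jobs [17, 14, 13, 11], load = 55
Makespan = max load = 55

55


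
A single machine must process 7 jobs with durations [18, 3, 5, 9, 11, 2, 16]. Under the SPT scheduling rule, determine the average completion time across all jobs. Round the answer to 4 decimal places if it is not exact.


Sort jobs by processing time (SPT order): [2, 3, 5, 9, 11, 16, 18]
Compute completion times sequentially:
  Job 1: processing = 2, completes at 2
  Job 2: processing = 3, completes at 5
  Job 3: processing = 5, completes at 10
  Job 4: processing = 9, completes at 19
  Job 5: processing = 11, completes at 30
  Job 6: processing = 16, completes at 46
  Job 7: processing = 18, completes at 64
Sum of completion times = 176
Average completion time = 176/7 = 25.1429

25.1429


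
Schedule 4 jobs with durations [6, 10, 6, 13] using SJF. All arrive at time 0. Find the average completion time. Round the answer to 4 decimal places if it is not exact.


SJF order (ascending): [6, 6, 10, 13]
Completion times:
  Job 1: burst=6, C=6
  Job 2: burst=6, C=12
  Job 3: burst=10, C=22
  Job 4: burst=13, C=35
Average completion = 75/4 = 18.75

18.75


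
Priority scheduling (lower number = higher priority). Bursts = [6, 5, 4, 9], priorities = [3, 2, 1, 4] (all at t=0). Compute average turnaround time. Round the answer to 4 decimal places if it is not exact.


Sort by priority (ascending = highest first):
Order: [(1, 4), (2, 5), (3, 6), (4, 9)]
Completion times:
  Priority 1, burst=4, C=4
  Priority 2, burst=5, C=9
  Priority 3, burst=6, C=15
  Priority 4, burst=9, C=24
Average turnaround = 52/4 = 13.0

13.0


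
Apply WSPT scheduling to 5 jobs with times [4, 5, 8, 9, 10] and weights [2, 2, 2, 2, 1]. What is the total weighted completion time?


Compute p/w ratios and sort ascending (WSPT): [(4, 2), (5, 2), (8, 2), (9, 2), (10, 1)]
Compute weighted completion times:
  Job (p=4,w=2): C=4, w*C=2*4=8
  Job (p=5,w=2): C=9, w*C=2*9=18
  Job (p=8,w=2): C=17, w*C=2*17=34
  Job (p=9,w=2): C=26, w*C=2*26=52
  Job (p=10,w=1): C=36, w*C=1*36=36
Total weighted completion time = 148

148


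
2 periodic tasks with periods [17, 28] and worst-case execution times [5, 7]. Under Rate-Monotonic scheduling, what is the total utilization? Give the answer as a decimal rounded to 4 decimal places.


Compute individual utilizations (exact fractions):
  Task 1: C/T = 5/17 (approx. 0.2941)
  Task 2: C/T = 7/28 = 1/4 (approx. 0.25)
Total utilization U = 5/17 + 1/4 = 37/68
Rounded to 4 decimal places: U = 0.5441
RM (Liu & Layland) bound for 2 tasks = 0.828427; compare with U = 37/68 (approx. 0.544118)
U <= bound, so schedulable by RM sufficient condition.

0.5441


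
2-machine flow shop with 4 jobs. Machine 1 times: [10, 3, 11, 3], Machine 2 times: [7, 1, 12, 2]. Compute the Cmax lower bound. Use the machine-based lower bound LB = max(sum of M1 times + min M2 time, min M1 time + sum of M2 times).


LB1 = sum(M1 times) + min(M2 times) = 27 + 1 = 28
LB2 = min(M1 times) + sum(M2 times) = 3 + 22 = 25
Lower bound = max(LB1, LB2) = max(28, 25) = 28

28


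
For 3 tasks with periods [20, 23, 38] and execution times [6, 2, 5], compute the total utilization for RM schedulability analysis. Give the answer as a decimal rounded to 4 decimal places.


Compute individual utilizations (exact fractions):
  Task 1: C/T = 6/20 = 3/10 (approx. 0.3)
  Task 2: C/T = 2/23 (approx. 0.087)
  Task 3: C/T = 5/38 (approx. 0.1316)
Total utilization U = 3/10 + 2/23 + 5/38 = 1133/2185
Rounded to 4 decimal places: U = 0.5185
RM (Liu & Layland) bound for 3 tasks = 0.779763; compare with U = 1133/2185 (approx. 0.518535)
U <= bound, so schedulable by RM sufficient condition.

0.5185


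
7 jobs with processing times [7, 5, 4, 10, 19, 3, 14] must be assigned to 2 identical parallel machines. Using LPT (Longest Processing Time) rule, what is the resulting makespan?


Sort jobs in decreasing order (LPT): [19, 14, 10, 7, 5, 4, 3]
Assign each job to the least loaded machine:
  Machine 1: jobs [19, 7, 4], load = 30
  Machine 2: jobs [14, 10, 5, 3], load = 32
Makespan = max load = 32

32


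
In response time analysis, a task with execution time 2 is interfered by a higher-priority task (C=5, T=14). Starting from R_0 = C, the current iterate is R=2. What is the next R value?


R_next = C + ceil(R_prev / T_hp) * C_hp
ceil(2 / 14) = ceil(0.1429) = 1
Interference = 1 * 5 = 5
R_next = 2 + 5 = 7

7


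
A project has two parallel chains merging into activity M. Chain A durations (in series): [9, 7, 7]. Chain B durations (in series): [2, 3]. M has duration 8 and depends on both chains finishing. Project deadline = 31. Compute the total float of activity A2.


Forward pass: ES(A2) = sum of predecessors on chain A = 9
EF = ES + duration = 9 + 7 = 16
Backward pass: LF(M) = deadline = 31; LS(M) = 31 - 8 = 23
LF(A2) = LS(M) - sum(successors on chain A) = 23 - 7 = 16
LS = LF - duration = 16 - 7 = 9
Total float = LS - ES = 9 - 9 = 0

0


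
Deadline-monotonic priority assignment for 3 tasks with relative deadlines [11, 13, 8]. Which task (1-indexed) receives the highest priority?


Sort tasks by relative deadline (ascending):
  Task 3: deadline = 8
  Task 1: deadline = 11
  Task 2: deadline = 13
Priority order (highest first): [3, 1, 2]
Highest priority task = 3

3
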